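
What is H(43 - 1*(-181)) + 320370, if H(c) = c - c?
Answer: 320370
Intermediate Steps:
H(c) = 0
H(43 - 1*(-181)) + 320370 = 0 + 320370 = 320370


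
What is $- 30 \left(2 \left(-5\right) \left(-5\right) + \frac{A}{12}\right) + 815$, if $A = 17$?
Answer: $- \frac{1455}{2} \approx -727.5$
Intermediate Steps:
$- 30 \left(2 \left(-5\right) \left(-5\right) + \frac{A}{12}\right) + 815 = - 30 \left(2 \left(-5\right) \left(-5\right) + \frac{17}{12}\right) + 815 = - 30 \left(\left(-10\right) \left(-5\right) + 17 \cdot \frac{1}{12}\right) + 815 = - 30 \left(50 + \frac{17}{12}\right) + 815 = \left(-30\right) \frac{617}{12} + 815 = - \frac{3085}{2} + 815 = - \frac{1455}{2}$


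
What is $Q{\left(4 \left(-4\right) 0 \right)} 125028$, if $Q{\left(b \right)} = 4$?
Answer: $500112$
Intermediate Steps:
$Q{\left(4 \left(-4\right) 0 \right)} 125028 = 4 \cdot 125028 = 500112$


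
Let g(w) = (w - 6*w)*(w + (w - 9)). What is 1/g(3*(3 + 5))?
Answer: -1/4680 ≈ -0.00021368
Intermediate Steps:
g(w) = -5*w*(-9 + 2*w) (g(w) = (-5*w)*(w + (-9 + w)) = (-5*w)*(-9 + 2*w) = -5*w*(-9 + 2*w))
1/g(3*(3 + 5)) = 1/(5*(3*(3 + 5))*(9 - 6*(3 + 5))) = 1/(5*(3*8)*(9 - 6*8)) = 1/(5*24*(9 - 2*24)) = 1/(5*24*(9 - 48)) = 1/(5*24*(-39)) = 1/(-4680) = -1/4680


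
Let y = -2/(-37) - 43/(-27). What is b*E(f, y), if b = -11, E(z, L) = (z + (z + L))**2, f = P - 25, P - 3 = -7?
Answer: -34862874299/998001 ≈ -34933.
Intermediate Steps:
P = -4 (P = 3 - 7 = -4)
y = 1645/999 (y = -2*(-1/37) - 43*(-1/27) = 2/37 + 43/27 = 1645/999 ≈ 1.6466)
f = -29 (f = -4 - 25 = -29)
E(z, L) = (L + 2*z)**2 (E(z, L) = (z + (L + z))**2 = (L + 2*z)**2)
b*E(f, y) = -11*(1645/999 + 2*(-29))**2 = -11*(1645/999 - 58)**2 = -11*(-56297/999)**2 = -11*3169352209/998001 = -34862874299/998001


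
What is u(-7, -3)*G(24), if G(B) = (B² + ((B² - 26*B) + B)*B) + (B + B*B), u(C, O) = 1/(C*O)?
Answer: 200/7 ≈ 28.571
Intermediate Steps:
u(C, O) = 1/(C*O)
G(B) = B + 2*B² + B*(B² - 25*B) (G(B) = (B² + (B² - 25*B)*B) + (B + B²) = (B² + B*(B² - 25*B)) + (B + B²) = B + 2*B² + B*(B² - 25*B))
u(-7, -3)*G(24) = (1/(-7*(-3)))*(24*(1 + 24² - 23*24)) = (-⅐*(-⅓))*(24*(1 + 576 - 552)) = (24*25)/21 = (1/21)*600 = 200/7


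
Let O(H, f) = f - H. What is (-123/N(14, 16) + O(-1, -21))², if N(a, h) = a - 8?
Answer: 6561/4 ≈ 1640.3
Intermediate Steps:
N(a, h) = -8 + a
(-123/N(14, 16) + O(-1, -21))² = (-123/(-8 + 14) + (-21 - 1*(-1)))² = (-123/6 + (-21 + 1))² = (-123*⅙ - 20)² = (-41/2 - 20)² = (-81/2)² = 6561/4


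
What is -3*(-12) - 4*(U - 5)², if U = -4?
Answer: -288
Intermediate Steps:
-3*(-12) - 4*(U - 5)² = -3*(-12) - 4*(-4 - 5)² = 36 - 4*(-9)² = 36 - 4*81 = 36 - 324 = -288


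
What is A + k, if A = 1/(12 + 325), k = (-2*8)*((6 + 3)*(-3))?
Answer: 145585/337 ≈ 432.00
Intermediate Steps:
k = 432 (k = -144*(-3) = -16*(-27) = 432)
A = 1/337 ≈ 0.0029674
A + k = 1/337 + 432 = 145585/337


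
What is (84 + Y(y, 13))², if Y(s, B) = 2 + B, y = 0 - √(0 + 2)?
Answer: 9801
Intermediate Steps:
y = -√2 (y = 0 - √2 = -√2 ≈ -1.4142)
(84 + Y(y, 13))² = (84 + (2 + 13))² = (84 + 15)² = 99² = 9801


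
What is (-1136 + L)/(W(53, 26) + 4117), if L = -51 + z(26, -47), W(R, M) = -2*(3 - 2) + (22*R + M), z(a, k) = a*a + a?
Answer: -485/5307 ≈ -0.091389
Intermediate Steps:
z(a, k) = a + a² (z(a, k) = a² + a = a + a²)
W(R, M) = -2 + M + 22*R (W(R, M) = -2*1 + (M + 22*R) = -2 + (M + 22*R) = -2 + M + 22*R)
L = 651 (L = -51 + 26*(1 + 26) = -51 + 26*27 = -51 + 702 = 651)
(-1136 + L)/(W(53, 26) + 4117) = (-1136 + 651)/((-2 + 26 + 22*53) + 4117) = -485/((-2 + 26 + 1166) + 4117) = -485/(1190 + 4117) = -485/5307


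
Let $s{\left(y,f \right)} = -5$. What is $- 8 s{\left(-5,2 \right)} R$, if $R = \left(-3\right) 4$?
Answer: $-480$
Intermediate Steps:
$R = -12$
$- 8 s{\left(-5,2 \right)} R = \left(-8\right) \left(-5\right) \left(-12\right) = 40 \left(-12\right) = -480$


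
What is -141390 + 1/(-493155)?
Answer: -69727185451/493155 ≈ -1.4139e+5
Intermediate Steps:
-141390 + 1/(-493155) = -141390 - 1/493155 = -69727185451/493155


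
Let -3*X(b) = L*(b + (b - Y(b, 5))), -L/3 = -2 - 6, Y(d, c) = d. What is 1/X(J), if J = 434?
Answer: -1/3472 ≈ -0.00028802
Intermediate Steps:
L = 24 (L = -3*(-2 - 6) = -3*(-8) = 24)
X(b) = -8*b (X(b) = -8*(b + (b - b)) = -8*(b + 0) = -8*b)
1/X(J) = 1/(-8*434) = 1/(-3472) = -1/3472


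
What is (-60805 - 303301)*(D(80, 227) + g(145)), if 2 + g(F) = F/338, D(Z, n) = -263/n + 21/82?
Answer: 1416563131544/1572883 ≈ 9.0062e+5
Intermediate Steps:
D(Z, n) = 21/82 - 263/n (D(Z, n) = -263/n + 21*(1/82) = -263/n + 21/82 = 21/82 - 263/n)
g(F) = -2 + F/338
(-60805 - 303301)*(D(80, 227) + g(145)) = (-60805 - 303301)*((21/82 - 263/227) + (-2 + (1/338)*145)) = -364106*((21/82 - 263*1/227) + (-2 + 145/338)) = -364106*((21/82 - 263/227) - 531/338) = -364106*(-16799/18614 - 531/338) = -364106*(-3890524/1572883) = 1416563131544/1572883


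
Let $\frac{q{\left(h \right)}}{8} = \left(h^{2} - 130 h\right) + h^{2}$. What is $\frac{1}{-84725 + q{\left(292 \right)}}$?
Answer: $\frac{1}{975819} \approx 1.0248 \cdot 10^{-6}$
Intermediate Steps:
$q{\left(h \right)} = - 1040 h + 16 h^{2}$ ($q{\left(h \right)} = 8 \left(\left(h^{2} - 130 h\right) + h^{2}\right) = 8 \left(- 130 h + 2 h^{2}\right) = - 1040 h + 16 h^{2}$)
$\frac{1}{-84725 + q{\left(292 \right)}} = \frac{1}{-84725 + 16 \cdot 292 \left(-65 + 292\right)} = \frac{1}{-84725 + 16 \cdot 292 \cdot 227} = \frac{1}{-84725 + 1060544} = \frac{1}{975819}$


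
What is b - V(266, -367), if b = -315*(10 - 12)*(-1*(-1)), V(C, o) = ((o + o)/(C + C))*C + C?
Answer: 731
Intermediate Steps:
V(C, o) = C + o (V(C, o) = ((2*o)/((2*C)))*C + C = ((2*o)*(1/(2*C)))*C + C = (o/C)*C + C = o + C = C + o)
b = 630 (b = -(-630) = -315*(-2) = 630)
b - V(266, -367) = 630 - (266 - 367) = 630 - 1*(-101) = 630 + 101 = 731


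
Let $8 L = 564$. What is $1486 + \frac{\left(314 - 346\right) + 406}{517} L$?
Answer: $1537$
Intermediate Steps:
$L = \frac{141}{2}$ ($L = \frac{1}{8} \cdot 564 = \frac{141}{2} \approx 70.5$)
$1486 + \frac{\left(314 - 346\right) + 406}{517} L = 1486 + \frac{\left(314 - 346\right) + 406}{517} \cdot \frac{141}{2} = 1486 + \left(-32 + 406\right) \frac{1}{517} \cdot \frac{141}{2} = 1486 + 374 \cdot \frac{1}{517} \cdot \frac{141}{2} = 1486 + \frac{34}{47} \cdot \frac{141}{2} = 1486 + 51 = 1537$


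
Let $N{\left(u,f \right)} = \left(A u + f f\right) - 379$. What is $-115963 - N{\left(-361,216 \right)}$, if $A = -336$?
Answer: $-283536$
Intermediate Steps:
$N{\left(u,f \right)} = -379 + f^{2} - 336 u$ ($N{\left(u,f \right)} = \left(- 336 u + f f\right) - 379 = \left(- 336 u + f^{2}\right) - 379 = \left(f^{2} - 336 u\right) - 379 = -379 + f^{2} - 336 u$)
$-115963 - N{\left(-361,216 \right)} = -115963 - \left(-379 + 216^{2} - -121296\right) = -115963 - \left(-379 + 46656 + 121296\right) = -115963 - 167573 = -283536$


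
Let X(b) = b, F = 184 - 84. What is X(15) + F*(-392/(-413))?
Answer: 6485/59 ≈ 109.92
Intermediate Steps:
F = 100
X(15) + F*(-392/(-413)) = 15 + 100*(-392/(-413)) = 15 + 100*(-392*(-1/413)) = 15 + 100*(56/59) = 15 + 5600/59 = 6485/59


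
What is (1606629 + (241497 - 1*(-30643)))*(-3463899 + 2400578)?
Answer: -1997734531849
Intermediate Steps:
(1606629 + (241497 - 1*(-30643)))*(-3463899 + 2400578) = (1606629 + (241497 + 30643))*(-1063321) = (1606629 + 272140)*(-1063321) = 1878769*(-1063321) = -1997734531849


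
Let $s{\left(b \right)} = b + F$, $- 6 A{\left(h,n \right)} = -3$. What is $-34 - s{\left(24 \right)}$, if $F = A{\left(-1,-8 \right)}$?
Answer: $- \frac{117}{2} \approx -58.5$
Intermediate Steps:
$A{\left(h,n \right)} = \frac{1}{2}$ ($A{\left(h,n \right)} = \left(- \frac{1}{6}\right) \left(-3\right) = \frac{1}{2}$)
$F = \frac{1}{2} \approx 0.5$
$s{\left(b \right)} = \frac{1}{2} + b$ ($s{\left(b \right)} = b + \frac{1}{2} = \frac{1}{2} + b$)
$-34 - s{\left(24 \right)} = -34 - \left(\frac{1}{2} + 24\right) = -34 - \frac{49}{2} = - \frac{117}{2}$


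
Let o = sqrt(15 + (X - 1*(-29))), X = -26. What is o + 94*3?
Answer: 282 + 3*sqrt(2) ≈ 286.24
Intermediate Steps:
o = 3*sqrt(2) (o = sqrt(15 + (-26 - 1*(-29))) = sqrt(15 + (-26 + 29)) = sqrt(15 + 3) = sqrt(18) = 3*sqrt(2) ≈ 4.2426)
o + 94*3 = 3*sqrt(2) + 94*3 = 3*sqrt(2) + 282 = 282 + 3*sqrt(2)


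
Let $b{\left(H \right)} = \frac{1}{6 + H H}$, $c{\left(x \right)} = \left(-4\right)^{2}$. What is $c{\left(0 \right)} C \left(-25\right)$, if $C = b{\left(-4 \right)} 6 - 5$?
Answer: $\frac{20800}{11} \approx 1890.9$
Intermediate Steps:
$c{\left(x \right)} = 16$
$b{\left(H \right)} = \frac{1}{6 + H^{2}}$
$C = - \frac{52}{11}$ ($C = \frac{1}{6 + \left(-4\right)^{2}} \cdot 6 - 5 = \frac{1}{6 + 16} \cdot 6 - 5 = \frac{1}{22} \cdot 6 - 5 = \frac{3}{11} - 5 = - \frac{52}{11} \approx -4.7273$)
$c{\left(0 \right)} C \left(-25\right) = 16 \left(- \frac{52}{11}\right) \left(-25\right) = \left(- \frac{832}{11}\right) \left(-25\right) = \frac{20800}{11}$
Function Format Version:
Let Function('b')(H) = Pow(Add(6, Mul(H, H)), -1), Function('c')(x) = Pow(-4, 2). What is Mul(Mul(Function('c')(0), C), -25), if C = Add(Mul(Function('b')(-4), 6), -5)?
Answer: Rational(20800, 11) ≈ 1890.9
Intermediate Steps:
Function('c')(x) = 16
Function('b')(H) = Pow(Add(6, Pow(H, 2)), -1)
C = Rational(-52, 11) (C = Add(Mul(Pow(Add(6, Pow(-4, 2)), -1), 6), -5) = Add(Mul(Pow(Add(6, 16), -1), 6), -5) = Add(Mul(Pow(22, -1), 6), -5) = Add(Mul(Rational(1, 22), 6), -5) = Add(Rational(3, 11), -5) = Rational(-52, 11) ≈ -4.7273)
Mul(Mul(Function('c')(0), C), -25) = Mul(Mul(16, Rational(-52, 11)), -25) = Mul(Rational(-832, 11), -25) = Rational(20800, 11)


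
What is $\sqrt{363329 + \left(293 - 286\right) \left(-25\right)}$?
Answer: $\sqrt{363154} \approx 602.62$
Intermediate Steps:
$\sqrt{363329 + \left(293 - 286\right) \left(-25\right)} = \sqrt{363329 + 7 \left(-25\right)} = \sqrt{363329 - 175} = \sqrt{363154}$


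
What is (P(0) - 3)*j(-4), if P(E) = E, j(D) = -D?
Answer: -12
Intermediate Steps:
(P(0) - 3)*j(-4) = (0 - 3)*(-1*(-4)) = -3*4 = -12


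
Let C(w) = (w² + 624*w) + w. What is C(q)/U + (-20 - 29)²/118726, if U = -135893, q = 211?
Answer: -20616512403/16134032318 ≈ -1.2778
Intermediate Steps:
C(w) = w² + 625*w
C(q)/U + (-20 - 29)²/118726 = (211*(625 + 211))/(-135893) + (-20 - 29)²/118726 = (211*836)*(-1/135893) + (-49)²*(1/118726) = 176396*(-1/135893) + 2401*(1/118726) = -176396/135893 + 2401/118726 = -20616512403/16134032318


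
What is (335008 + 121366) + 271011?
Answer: 727385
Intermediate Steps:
(335008 + 121366) + 271011 = 456374 + 271011 = 727385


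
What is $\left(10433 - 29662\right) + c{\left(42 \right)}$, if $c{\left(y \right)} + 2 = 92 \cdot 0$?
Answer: $-19231$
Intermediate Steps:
$c{\left(y \right)} = -2$ ($c{\left(y \right)} = -2 + 92 \cdot 0 = -2 + 0 = -2$)
$\left(10433 - 29662\right) + c{\left(42 \right)} = \left(10433 - 29662\right) - 2 = -19229 - 2 = -19231$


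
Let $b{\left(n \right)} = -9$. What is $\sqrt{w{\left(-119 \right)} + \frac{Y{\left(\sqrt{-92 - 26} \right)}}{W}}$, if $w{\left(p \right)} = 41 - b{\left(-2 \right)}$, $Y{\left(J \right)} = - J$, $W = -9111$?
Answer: $\frac{\sqrt{4150516050 + 9111 i \sqrt{118}}}{9111} \approx 7.0711 + 8.4306 \cdot 10^{-5} i$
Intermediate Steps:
$w{\left(p \right)} = 50$ ($w{\left(p \right)} = 41 - -9 = 41 + 9 = 50$)
$\sqrt{w{\left(-119 \right)} + \frac{Y{\left(\sqrt{-92 - 26} \right)}}{W}} = \sqrt{50 + \frac{\left(-1\right) \sqrt{-92 - 26}}{-9111}} = \sqrt{50 + - \sqrt{-118} \left(- \frac{1}{9111}\right)} = \sqrt{50 + - i \sqrt{118} \left(- \frac{1}{9111}\right)} = \sqrt{50 + \frac{i \sqrt{118}}{9111}}$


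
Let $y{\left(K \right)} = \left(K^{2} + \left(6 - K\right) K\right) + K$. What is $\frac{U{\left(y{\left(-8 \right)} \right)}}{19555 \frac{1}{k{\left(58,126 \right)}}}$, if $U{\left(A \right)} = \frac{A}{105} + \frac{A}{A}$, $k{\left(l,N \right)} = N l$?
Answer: $\frac{17052}{97775} \approx 0.1744$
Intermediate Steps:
$y{\left(K \right)} = K + K^{2} + K \left(6 - K\right)$ ($y{\left(K \right)} = \left(K^{2} + K \left(6 - K\right)\right) + K = K + K^{2} + K \left(6 - K\right)$)
$U{\left(A \right)} = 1 + \frac{A}{105}$ ($U{\left(A \right)} = A \frac{1}{105} + 1 = \frac{A}{105} + 1 = 1 + \frac{A}{105}$)
$\frac{U{\left(y{\left(-8 \right)} \right)}}{19555 \frac{1}{k{\left(58,126 \right)}}} = \frac{1 + \frac{7 \left(-8\right)}{105}}{19555 \frac{1}{126 \cdot 58}} = \frac{1 + \frac{1}{105} \left(-56\right)}{19555 \cdot \frac{1}{7308}} = \frac{1 - \frac{8}{15}}{19555 \cdot \frac{1}{7308}} = \frac{7}{15 \cdot \frac{19555}{7308}} = \frac{7}{15} \cdot \frac{7308}{19555} = \frac{17052}{97775}$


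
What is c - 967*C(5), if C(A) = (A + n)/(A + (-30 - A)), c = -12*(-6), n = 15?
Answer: 2150/3 ≈ 716.67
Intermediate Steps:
c = 72
C(A) = -½ - A/30 (C(A) = (A + 15)/(A + (-30 - A)) = (15 + A)/(-30) = (15 + A)*(-1/30) = -½ - A/30)
c - 967*C(5) = 72 - 967*(-½ - 1/30*5) = 72 - 967*(-½ - ⅙) = 72 - 967*(-⅔) = 72 + 1934/3 = 2150/3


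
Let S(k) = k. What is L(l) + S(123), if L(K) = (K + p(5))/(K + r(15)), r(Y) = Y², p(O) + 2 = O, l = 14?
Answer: 29414/239 ≈ 123.07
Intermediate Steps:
p(O) = -2 + O
L(K) = (3 + K)/(225 + K) (L(K) = (K + (-2 + 5))/(K + 15²) = (K + 3)/(K + 225) = (3 + K)/(225 + K))
L(l) + S(123) = (3 + 14)/(225 + 14) + 123 = 17/239 + 123 = 29414/239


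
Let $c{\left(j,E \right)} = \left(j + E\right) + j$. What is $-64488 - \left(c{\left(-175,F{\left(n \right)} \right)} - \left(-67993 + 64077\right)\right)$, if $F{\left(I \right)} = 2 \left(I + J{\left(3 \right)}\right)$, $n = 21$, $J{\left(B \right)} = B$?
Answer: $-68102$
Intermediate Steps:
$F{\left(I \right)} = 6 + 2 I$ ($F{\left(I \right)} = 2 \left(I + 3\right) = 2 \left(3 + I\right) = 6 + 2 I$)
$c{\left(j,E \right)} = E + 2 j$ ($c{\left(j,E \right)} = \left(E + j\right) + j = E + 2 j$)
$-64488 - \left(c{\left(-175,F{\left(n \right)} \right)} - \left(-67993 + 64077\right)\right) = -64488 - \left(\left(\left(6 + 2 \cdot 21\right) + 2 \left(-175\right)\right) - \left(-67993 + 64077\right)\right) = -64488 - \left(\left(\left(6 + 42\right) - 350\right) - -3916\right) = -64488 - \left(\left(48 - 350\right) + 3916\right) = -64488 - \left(-302 + 3916\right) = -64488 - 3614 = -68102$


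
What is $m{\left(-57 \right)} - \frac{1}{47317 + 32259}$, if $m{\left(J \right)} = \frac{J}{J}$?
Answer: $\frac{79575}{79576} \approx 0.99999$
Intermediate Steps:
$m{\left(J \right)} = 1$
$m{\left(-57 \right)} - \frac{1}{47317 + 32259} = 1 - \frac{1}{47317 + 32259} = 1 - \frac{1}{79576} = \frac{79575}{79576}$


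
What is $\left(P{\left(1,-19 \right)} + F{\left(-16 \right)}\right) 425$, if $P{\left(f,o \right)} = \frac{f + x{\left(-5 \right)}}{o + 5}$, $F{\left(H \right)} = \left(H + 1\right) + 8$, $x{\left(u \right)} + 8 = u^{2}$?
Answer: $- \frac{24650}{7} \approx -3521.4$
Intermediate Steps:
$x{\left(u \right)} = -8 + u^{2}$
$F{\left(H \right)} = 9 + H$ ($F{\left(H \right)} = \left(1 + H\right) + 8 = 9 + H$)
$P{\left(f,o \right)} = \frac{17 + f}{5 + o}$ ($P{\left(f,o \right)} = \frac{f - \left(8 - \left(-5\right)^{2}\right)}{o + 5} = \frac{f + \left(-8 + 25\right)}{5 + o} = \frac{f + 17}{5 + o} = \frac{17 + f}{5 + o}$)
$\left(P{\left(1,-19 \right)} + F{\left(-16 \right)}\right) 425 = \left(\frac{17 + 1}{5 - 19} + \left(9 - 16\right)\right) 425 = \left(\frac{1}{-14} \cdot 18 - 7\right) 425 = \left(\left(- \frac{1}{14}\right) 18 - 7\right) 425 = \left(- \frac{9}{7} - 7\right) 425 = \left(- \frac{58}{7}\right) 425 = - \frac{24650}{7}$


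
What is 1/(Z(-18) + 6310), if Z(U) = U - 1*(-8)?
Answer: 1/6300 ≈ 0.00015873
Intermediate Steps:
Z(U) = 8 + U (Z(U) = U + 8 = 8 + U)
1/(Z(-18) + 6310) = 1/((8 - 18) + 6310) = 1/(-10 + 6310) = 1/6300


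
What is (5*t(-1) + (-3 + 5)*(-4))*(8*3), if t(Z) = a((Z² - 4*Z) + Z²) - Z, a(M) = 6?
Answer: 648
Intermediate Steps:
t(Z) = 6 - Z
(5*t(-1) + (-3 + 5)*(-4))*(8*3) = (5*(6 - 1*(-1)) + (-3 + 5)*(-4))*(8*3) = (5*(6 + 1) + 2*(-4))*24 = (5*7 - 8)*24 = (35 - 8)*24 = 27*24 = 648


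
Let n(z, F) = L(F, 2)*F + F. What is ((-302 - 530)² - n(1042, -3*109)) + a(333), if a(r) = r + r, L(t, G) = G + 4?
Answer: 695179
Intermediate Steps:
L(t, G) = 4 + G
a(r) = 2*r
n(z, F) = 7*F (n(z, F) = (4 + 2)*F + F = 6*F + F = 7*F)
((-302 - 530)² - n(1042, -3*109)) + a(333) = ((-302 - 530)² - 7*(-3*109)) + 2*333 = ((-832)² - 7*(-327)) + 666 = (692224 - 1*(-2289)) + 666 = (692224 + 2289) + 666 = 694513 + 666 = 695179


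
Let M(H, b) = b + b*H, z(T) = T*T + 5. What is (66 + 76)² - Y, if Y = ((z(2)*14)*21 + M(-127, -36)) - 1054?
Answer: 14036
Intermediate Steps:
z(T) = 5 + T² (z(T) = T² + 5 = 5 + T²)
M(H, b) = b + H*b
Y = 6128 (Y = (((5 + 2²)*14)*21 - 36*(1 - 127)) - 1054 = (((5 + 4)*14)*21 - 36*(-126)) - 1054 = ((9*14)*21 + 4536) - 1054 = (126*21 + 4536) - 1054 = (2646 + 4536) - 1054 = 7182 - 1054 = 6128)
(66 + 76)² - Y = (66 + 76)² - 1*6128 = 142² - 6128 = 20164 - 6128 = 14036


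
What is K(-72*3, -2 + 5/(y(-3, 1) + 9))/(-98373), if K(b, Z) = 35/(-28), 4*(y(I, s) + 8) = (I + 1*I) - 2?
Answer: 5/393492 ≈ 1.2707e-5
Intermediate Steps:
y(I, s) = -17/2 + I/2 (y(I, s) = -8 + ((I + 1*I) - 2)/4 = -8 + ((I + I) - 2)/4 = -8 + (2*I - 2)/4 = -8 + (-2 + 2*I)/4 = -8 + (-1/2 + I/2) = -17/2 + I/2)
K(b, Z) = -5/4 (K(b, Z) = 35*(-1/28) = -5/4)
K(-72*3, -2 + 5/(y(-3, 1) + 9))/(-98373) = -5/4/(-98373) = -5/4*(-1/98373) = 5/393492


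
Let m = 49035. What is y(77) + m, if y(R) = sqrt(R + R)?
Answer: 49035 + sqrt(154) ≈ 49047.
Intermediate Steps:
y(R) = sqrt(2)*sqrt(R) (y(R) = sqrt(2*R) = sqrt(2)*sqrt(R))
y(77) + m = sqrt(2)*sqrt(77) + 49035 = sqrt(154) + 49035 = 49035 + sqrt(154)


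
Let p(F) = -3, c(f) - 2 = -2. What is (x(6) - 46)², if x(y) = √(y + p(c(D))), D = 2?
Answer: (46 - √3)² ≈ 1959.7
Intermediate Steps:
c(f) = 0 (c(f) = 2 - 2 = 0)
x(y) = √(-3 + y) (x(y) = √(y - 3) = √(-3 + y))
(x(6) - 46)² = (√(-3 + 6) - 46)² = (√3 - 46)² = (-46 + √3)²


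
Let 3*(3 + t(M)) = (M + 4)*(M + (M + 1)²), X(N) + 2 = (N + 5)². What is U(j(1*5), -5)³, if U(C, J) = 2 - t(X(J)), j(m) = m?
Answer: 4913/27 ≈ 181.96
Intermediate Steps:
X(N) = -2 + (5 + N)² (X(N) = -2 + (N + 5)² = -2 + (5 + N)²)
t(M) = -3 + (4 + M)*(M + (1 + M)²)/3 (t(M) = -3 + ((M + 4)*(M + (M + 1)²))/3 = -3 + ((4 + M)*(M + (1 + M)²))/3 = -3 + (4 + M)*(M + (1 + M)²)/3)
U(C, J) = 37/3 - 13*(5 + J)²/3 - 7*(-2 + (5 + J)²)²/3 - (-2 + (5 + J)²)³/3 (U(C, J) = 2 - (-5/3 + (-2 + (5 + J)²)³/3 + 7*(-2 + (5 + J)²)²/3 + 13*(-2 + (5 + J)²)/3) = 2 - (-5/3 + (-2 + (5 + J)²)³/3 + 7*(-2 + (5 + J)²)²/3 + (-26/3 + 13*(5 + J)²/3)) = 2 - (-31/3 + (-2 + (5 + J)²)³/3 + 7*(-2 + (5 + J)²)²/3 + 13*(5 + J)²/3) = 2 + (31/3 - 13*(5 + J)²/3 - 7*(-2 + (5 + J)²)²/3 - (-2 + (5 + J)²)³/3) = 37/3 - 13*(5 + J)²/3 - 7*(-2 + (5 + J)²)²/3 - (-2 + (5 + J)²)³/3)
U(j(1*5), -5)³ = (37/3 - 13*(5 - 5)²/3 - 7*(-2 + (5 - 5)²)²/3 - (-2 + (5 - 5)²)³/3)³ = (37/3 - 13/3*0² - 7*(-2 + 0²)²/3 - (-2 + 0²)³/3)³ = (37/3 - 13/3*0 - 7*(-2 + 0)²/3 - (-2 + 0)³/3)³ = (37/3 + 0 - 7/3*(-2)² - ⅓*(-2)³)³ = (37/3 + 0 - 7/3*4 - ⅓*(-8))³ = (37/3 + 0 - 28/3 + 8/3)³ = (17/3)³ = 4913/27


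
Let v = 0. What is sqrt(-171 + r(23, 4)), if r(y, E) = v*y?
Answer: 3*I*sqrt(19) ≈ 13.077*I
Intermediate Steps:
r(y, E) = 0 (r(y, E) = 0*y = 0)
sqrt(-171 + r(23, 4)) = sqrt(-171 + 0) = sqrt(-171) = 3*I*sqrt(19)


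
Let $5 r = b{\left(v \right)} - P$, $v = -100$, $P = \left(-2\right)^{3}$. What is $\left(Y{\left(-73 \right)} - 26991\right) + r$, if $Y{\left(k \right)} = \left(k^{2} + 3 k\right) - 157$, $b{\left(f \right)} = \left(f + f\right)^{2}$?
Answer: $- \frac{70182}{5} \approx -14036.0$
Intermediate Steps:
$P = -8$
$b{\left(f \right)} = 4 f^{2}$ ($b{\left(f \right)} = \left(2 f\right)^{2} = 4 f^{2}$)
$r = \frac{40008}{5}$ ($r = \frac{4 \left(-100\right)^{2} - -8}{5} = \frac{4 \cdot 10000 + 8}{5} = \frac{40000 + 8}{5} = \frac{1}{5} \cdot 40008 = \frac{40008}{5} \approx 8001.6$)
$Y{\left(k \right)} = -157 + k^{2} + 3 k$
$\left(Y{\left(-73 \right)} - 26991\right) + r = \left(\left(-157 + \left(-73\right)^{2} + 3 \left(-73\right)\right) - 26991\right) + \frac{40008}{5} = \left(\left(-157 + 5329 - 219\right) - 26991\right) + \frac{40008}{5} = \left(4953 - 26991\right) + \frac{40008}{5} = -22038 + \frac{40008}{5} = - \frac{70182}{5}$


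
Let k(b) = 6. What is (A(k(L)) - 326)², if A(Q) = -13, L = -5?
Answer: 114921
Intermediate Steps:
(A(k(L)) - 326)² = (-13 - 326)² = (-339)² = 114921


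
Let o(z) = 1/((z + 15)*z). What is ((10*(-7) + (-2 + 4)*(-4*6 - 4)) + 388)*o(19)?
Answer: 131/323 ≈ 0.40557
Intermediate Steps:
o(z) = 1/(z*(15 + z)) (o(z) = 1/((15 + z)*z) = 1/(z*(15 + z)))
((10*(-7) + (-2 + 4)*(-4*6 - 4)) + 388)*o(19) = ((10*(-7) + (-2 + 4)*(-4*6 - 4)) + 388)*(1/(19*(15 + 19))) = ((-70 + 2*(-24 - 4)) + 388)*((1/19)/34) = ((-70 + 2*(-28)) + 388)*((1/19)*(1/34)) = ((-70 - 56) + 388)*(1/646) = (-126 + 388)*(1/646) = 262*(1/646) = 131/323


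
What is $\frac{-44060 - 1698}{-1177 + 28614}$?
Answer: $- \frac{45758}{27437} \approx -1.6677$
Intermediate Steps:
$\frac{-44060 - 1698}{-1177 + 28614} = - \frac{45758}{27437}$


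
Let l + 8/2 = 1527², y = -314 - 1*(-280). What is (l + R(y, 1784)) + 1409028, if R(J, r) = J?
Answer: 3740719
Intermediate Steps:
y = -34 (y = -314 + 280 = -34)
l = 2331725 (l = -4 + 1527² = -4 + 2331729 = 2331725)
(l + R(y, 1784)) + 1409028 = (2331725 - 34) + 1409028 = 2331691 + 1409028 = 3740719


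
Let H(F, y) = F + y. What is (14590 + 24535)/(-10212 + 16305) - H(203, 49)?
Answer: -1496311/6093 ≈ -245.58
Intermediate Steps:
(14590 + 24535)/(-10212 + 16305) - H(203, 49) = (14590 + 24535)/(-10212 + 16305) - (203 + 49) = 39125/6093 - 1*252 = 39125*(1/6093) - 252 = 39125/6093 - 252 = -1496311/6093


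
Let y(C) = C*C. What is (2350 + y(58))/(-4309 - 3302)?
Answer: -5714/7611 ≈ -0.75076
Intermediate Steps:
y(C) = C²
(2350 + y(58))/(-4309 - 3302) = (2350 + 58²)/(-4309 - 3302) = (2350 + 3364)/(-7611) = 5714*(-1/7611) = -5714/7611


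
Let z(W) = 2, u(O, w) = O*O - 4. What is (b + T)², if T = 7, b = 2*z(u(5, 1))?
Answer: 121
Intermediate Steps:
u(O, w) = -4 + O² (u(O, w) = O² - 4 = -4 + O²)
b = 4 (b = 2*2 = 4)
(b + T)² = (4 + 7)² = 11² = 121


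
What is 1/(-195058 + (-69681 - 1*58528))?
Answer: -1/323267 ≈ -3.0934e-6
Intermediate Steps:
1/(-195058 + (-69681 - 1*58528)) = 1/(-195058 + (-69681 - 58528)) = 1/(-195058 - 128209) = 1/(-323267) = -1/323267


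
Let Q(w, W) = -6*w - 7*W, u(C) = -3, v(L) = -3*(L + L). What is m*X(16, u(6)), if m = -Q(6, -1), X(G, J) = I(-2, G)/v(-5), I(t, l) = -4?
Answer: -58/15 ≈ -3.8667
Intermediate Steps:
v(L) = -6*L
Q(w, W) = -7*W - 6*w
X(G, J) = -2/15 (X(G, J) = -4/((-6*(-5))) = -4/30 = -4*1/30 = -2/15)
m = 29 (m = -(-7*(-1) - 6*6) = -(7 - 36) = -1*(-29) = 29)
m*X(16, u(6)) = 29*(-2/15) = -58/15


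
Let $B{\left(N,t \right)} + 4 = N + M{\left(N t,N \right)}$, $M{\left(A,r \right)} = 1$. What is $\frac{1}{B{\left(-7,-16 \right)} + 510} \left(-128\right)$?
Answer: $- \frac{32}{125} \approx -0.256$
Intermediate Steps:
$B{\left(N,t \right)} = -3 + N$ ($B{\left(N,t \right)} = -4 + \left(N + 1\right) = -4 + \left(1 + N\right) = -3 + N$)
$\frac{1}{B{\left(-7,-16 \right)} + 510} \left(-128\right) = \frac{1}{\left(-3 - 7\right) + 510} \left(-128\right) = \frac{1}{-10 + 510} \left(-128\right) = \frac{1}{500} \left(-128\right) = - \frac{32}{125}$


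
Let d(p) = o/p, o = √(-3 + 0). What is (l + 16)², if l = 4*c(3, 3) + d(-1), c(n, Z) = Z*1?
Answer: (28 - I*√3)² ≈ 781.0 - 96.995*I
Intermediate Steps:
o = I*√3 (o = √(-3) = I*√3 ≈ 1.732*I)
c(n, Z) = Z
d(p) = I*√3/p (d(p) = (I*√3)/p = I*√3/p)
l = 12 - I*√3 (l = 4*3 + I*√3/(-1) = 12 + I*√3*(-1) = 12 - I*√3 ≈ 12.0 - 1.732*I)
(l + 16)² = ((12 - I*√3) + 16)² = (28 - I*√3)²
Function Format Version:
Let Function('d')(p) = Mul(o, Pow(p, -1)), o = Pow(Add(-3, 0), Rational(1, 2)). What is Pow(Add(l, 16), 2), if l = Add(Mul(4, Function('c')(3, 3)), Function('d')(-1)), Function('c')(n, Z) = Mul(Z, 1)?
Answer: Pow(Add(28, Mul(-1, I, Pow(3, Rational(1, 2)))), 2) ≈ Add(781.00, Mul(-96.995, I))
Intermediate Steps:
o = Mul(I, Pow(3, Rational(1, 2))) (o = Pow(-3, Rational(1, 2)) = Mul(I, Pow(3, Rational(1, 2))) ≈ Mul(1.7320, I))
Function('c')(n, Z) = Z
Function('d')(p) = Mul(I, Pow(3, Rational(1, 2)), Pow(p, -1)) (Function('d')(p) = Mul(Mul(I, Pow(3, Rational(1, 2))), Pow(p, -1)) = Mul(I, Pow(3, Rational(1, 2)), Pow(p, -1)))
l = Add(12, Mul(-1, I, Pow(3, Rational(1, 2)))) (l = Add(Mul(4, 3), Mul(I, Pow(3, Rational(1, 2)), Pow(-1, -1))) = Add(12, Mul(I, Pow(3, Rational(1, 2)), -1)) = Add(12, Mul(-1, I, Pow(3, Rational(1, 2)))) ≈ Add(12.000, Mul(-1.7320, I)))
Pow(Add(l, 16), 2) = Pow(Add(Add(12, Mul(-1, I, Pow(3, Rational(1, 2)))), 16), 2) = Pow(Add(28, Mul(-1, I, Pow(3, Rational(1, 2)))), 2)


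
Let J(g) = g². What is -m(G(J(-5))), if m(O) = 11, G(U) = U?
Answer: -11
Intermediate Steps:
-m(G(J(-5))) = -1*11 = -11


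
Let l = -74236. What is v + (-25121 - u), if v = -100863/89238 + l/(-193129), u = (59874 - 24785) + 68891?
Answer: -741665676490687/5744815234 ≈ -1.2910e+5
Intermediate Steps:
u = 103980 (u = 35089 + 68891 = 103980)
v = -4284966053/5744815234 (v = -100863/89238 - 74236/(-193129) = -100863*1/89238 - 74236*(-1/193129) = -33621/29746 + 74236/193129 = -4284966053/5744815234 ≈ -0.74588)
v + (-25121 - u) = -4284966053/5744815234 + (-25121 - 1*103980) = -4284966053/5744815234 + (-25121 - 103980) = -4284966053/5744815234 - 129101 = -741665676490687/5744815234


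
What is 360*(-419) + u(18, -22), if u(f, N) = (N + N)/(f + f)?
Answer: -1357571/9 ≈ -1.5084e+5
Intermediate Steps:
u(f, N) = N/f (u(f, N) = (2*N)/((2*f)) = (2*N)*(1/(2*f)) = N/f)
360*(-419) + u(18, -22) = 360*(-419) - 22/18 = -150840 - 22*1/18 = -150840 - 11/9 = -1357571/9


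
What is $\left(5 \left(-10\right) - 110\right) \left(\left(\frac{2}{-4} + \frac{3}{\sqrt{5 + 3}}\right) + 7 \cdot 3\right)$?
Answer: $-3280 - 120 \sqrt{2} \approx -3449.7$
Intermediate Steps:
$\left(5 \left(-10\right) - 110\right) \left(\left(\frac{2}{-4} + \frac{3}{\sqrt{5 + 3}}\right) + 7 \cdot 3\right) = \left(-50 - 110\right) \left(\left(2 \left(- \frac{1}{4}\right) + \frac{3}{\sqrt{8}}\right) + 21\right) = - 160 \left(\left(- \frac{1}{2} + \frac{3}{2 \sqrt{2}}\right) + 21\right) = - 160 \left(\left(- \frac{1}{2} + 3 \frac{\sqrt{2}}{4}\right) + 21\right) = - 160 \left(\left(- \frac{1}{2} + \frac{3 \sqrt{2}}{4}\right) + 21\right) = - 160 \left(\frac{41}{2} + \frac{3 \sqrt{2}}{4}\right) = -3280 - 120 \sqrt{2}$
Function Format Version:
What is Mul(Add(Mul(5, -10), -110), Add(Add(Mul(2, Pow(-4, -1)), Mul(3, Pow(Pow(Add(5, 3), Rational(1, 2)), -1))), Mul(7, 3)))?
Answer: Add(-3280, Mul(-120, Pow(2, Rational(1, 2)))) ≈ -3449.7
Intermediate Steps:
Mul(Add(Mul(5, -10), -110), Add(Add(Mul(2, Pow(-4, -1)), Mul(3, Pow(Pow(Add(5, 3), Rational(1, 2)), -1))), Mul(7, 3))) = Mul(Add(-50, -110), Add(Add(Mul(2, Rational(-1, 4)), Mul(3, Pow(Pow(8, Rational(1, 2)), -1))), 21)) = Mul(-160, Add(Add(Rational(-1, 2), Mul(3, Pow(Mul(2, Pow(2, Rational(1, 2))), -1))), 21)) = Mul(-160, Add(Add(Rational(-1, 2), Mul(3, Mul(Rational(1, 4), Pow(2, Rational(1, 2))))), 21)) = Mul(-160, Add(Add(Rational(-1, 2), Mul(Rational(3, 4), Pow(2, Rational(1, 2)))), 21)) = Mul(-160, Add(Rational(41, 2), Mul(Rational(3, 4), Pow(2, Rational(1, 2))))) = Add(-3280, Mul(-120, Pow(2, Rational(1, 2))))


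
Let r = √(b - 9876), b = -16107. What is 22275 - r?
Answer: 22275 - 3*I*√2887 ≈ 22275.0 - 161.19*I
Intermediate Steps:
r = 3*I*√2887 (r = √(-16107 - 9876) = √(-25983) = 3*I*√2887 ≈ 161.19*I)
22275 - r = 22275 - 3*I*√2887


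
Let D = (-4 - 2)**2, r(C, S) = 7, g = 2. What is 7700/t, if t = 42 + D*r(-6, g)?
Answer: 550/21 ≈ 26.190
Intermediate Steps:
D = 36 (D = (-6)**2 = 36)
t = 294 (t = 42 + 36*7 = 42 + 252 = 294)
7700/t = 7700/294 = 7700*(1/294) = 550/21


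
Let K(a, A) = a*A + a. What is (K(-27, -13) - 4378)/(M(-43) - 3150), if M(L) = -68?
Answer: 2027/1609 ≈ 1.2598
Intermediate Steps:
K(a, A) = a + A*a (K(a, A) = A*a + a = a + A*a)
(K(-27, -13) - 4378)/(M(-43) - 3150) = (-27*(1 - 13) - 4378)/(-68 - 3150) = (-27*(-12) - 4378)/(-3218) = (324 - 4378)*(-1/3218) = -4054*(-1/3218) = 2027/1609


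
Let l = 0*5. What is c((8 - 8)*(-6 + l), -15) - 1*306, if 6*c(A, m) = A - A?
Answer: -306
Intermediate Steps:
l = 0
c(A, m) = 0 (c(A, m) = (A - A)/6 = (⅙)*0 = 0)
c((8 - 8)*(-6 + l), -15) - 1*306 = 0 - 1*306 = 0 - 306 = -306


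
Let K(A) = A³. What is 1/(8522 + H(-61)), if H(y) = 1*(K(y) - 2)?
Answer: -1/218461 ≈ -4.5775e-6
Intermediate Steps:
H(y) = -2 + y³ (H(y) = 1*(y³ - 2) = 1*(-2 + y³) = -2 + y³)
1/(8522 + H(-61)) = 1/(8522 + (-2 + (-61)³)) = 1/(8522 + (-2 - 226981)) = 1/(8522 - 226983) = 1/(-218461) = -1/218461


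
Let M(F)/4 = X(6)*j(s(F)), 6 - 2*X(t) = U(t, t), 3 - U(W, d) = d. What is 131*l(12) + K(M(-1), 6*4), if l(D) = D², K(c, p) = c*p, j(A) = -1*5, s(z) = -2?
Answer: 16704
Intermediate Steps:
U(W, d) = 3 - d
X(t) = 3/2 + t/2 (X(t) = 3 - (3 - t)/2 = 3 + (-3/2 + t/2) = 3/2 + t/2)
j(A) = -5
M(F) = -90 (M(F) = 4*((3/2 + (½)*6)*(-5)) = 4*((3/2 + 3)*(-5)) = 4*((9/2)*(-5)) = 4*(-45/2) = -90)
131*l(12) + K(M(-1), 6*4) = 131*12² - 540*4 = 131*144 - 90*24 = 18864 - 2160 = 16704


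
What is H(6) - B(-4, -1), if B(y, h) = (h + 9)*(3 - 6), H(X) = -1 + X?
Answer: 29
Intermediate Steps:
B(y, h) = -27 - 3*h (B(y, h) = (9 + h)*(-3) = -27 - 3*h)
H(6) - B(-4, -1) = (-1 + 6) - (-27 - 3*(-1)) = 5 - (-27 + 3) = 5 - 1*(-24) = 5 + 24 = 29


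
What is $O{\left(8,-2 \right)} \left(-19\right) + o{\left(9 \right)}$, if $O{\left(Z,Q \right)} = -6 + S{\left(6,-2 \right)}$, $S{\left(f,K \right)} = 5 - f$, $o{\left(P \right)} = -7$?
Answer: $126$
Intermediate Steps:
$O{\left(Z,Q \right)} = -7$ ($O{\left(Z,Q \right)} = -6 + \left(5 - 6\right) = -6 - 1 = -7$)
$O{\left(8,-2 \right)} \left(-19\right) + o{\left(9 \right)} = \left(-7\right) \left(-19\right) - 7 = 133 - 7 = 126$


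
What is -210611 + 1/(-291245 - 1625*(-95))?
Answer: -28826327571/136870 ≈ -2.1061e+5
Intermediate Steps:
-210611 + 1/(-291245 - 1625*(-95)) = -210611 + 1/(-291245 + 154375) = -210611 + 1/(-136870) = -210611 - 1/136870 = -28826327571/136870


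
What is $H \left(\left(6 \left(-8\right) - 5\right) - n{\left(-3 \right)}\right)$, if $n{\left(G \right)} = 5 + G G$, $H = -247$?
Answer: $16549$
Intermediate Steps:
$n{\left(G \right)} = 5 + G^{2}$
$H \left(\left(6 \left(-8\right) - 5\right) - n{\left(-3 \right)}\right) = - 247 \left(\left(6 \left(-8\right) - 5\right) - \left(5 + \left(-3\right)^{2}\right)\right) = - 247 \left(\left(-48 - 5\right) - \left(5 + 9\right)\right) = - 247 \left(-53 - 14\right) = \left(-247\right) \left(-67\right) = 16549$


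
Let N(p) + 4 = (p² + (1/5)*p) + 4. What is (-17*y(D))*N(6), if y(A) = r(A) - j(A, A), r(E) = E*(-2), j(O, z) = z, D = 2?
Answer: 18972/5 ≈ 3794.4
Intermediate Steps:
r(E) = -2*E
N(p) = p² + p/5 (N(p) = -4 + ((p² + (1/5)*p) + 4) = -4 + ((p² + (1*(⅕))*p) + 4) = -4 + ((p² + p/5) + 4) = -4 + (4 + p² + p/5) = p² + p/5)
y(A) = -3*A (y(A) = -2*A - A = -3*A)
(-17*y(D))*N(6) = (-(-51)*2)*(6*(⅕ + 6)) = (-17*(-6))*(6*(31/5)) = 102*(186/5) = 18972/5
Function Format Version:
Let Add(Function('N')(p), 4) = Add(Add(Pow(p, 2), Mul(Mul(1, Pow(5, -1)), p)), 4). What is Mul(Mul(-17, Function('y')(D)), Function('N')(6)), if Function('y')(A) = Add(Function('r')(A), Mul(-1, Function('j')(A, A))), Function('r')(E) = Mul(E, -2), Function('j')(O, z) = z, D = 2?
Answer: Rational(18972, 5) ≈ 3794.4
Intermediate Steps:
Function('r')(E) = Mul(-2, E)
Function('N')(p) = Add(Pow(p, 2), Mul(Rational(1, 5), p)) (Function('N')(p) = Add(-4, Add(Add(Pow(p, 2), Mul(Mul(1, Pow(5, -1)), p)), 4)) = Add(-4, Add(Add(Pow(p, 2), Mul(Mul(1, Rational(1, 5)), p)), 4)) = Add(-4, Add(Add(Pow(p, 2), Mul(Rational(1, 5), p)), 4)) = Add(-4, Add(4, Pow(p, 2), Mul(Rational(1, 5), p))) = Add(Pow(p, 2), Mul(Rational(1, 5), p)))
Function('y')(A) = Mul(-3, A) (Function('y')(A) = Add(Mul(-2, A), Mul(-1, A)) = Mul(-3, A))
Mul(Mul(-17, Function('y')(D)), Function('N')(6)) = Mul(Mul(-17, Mul(-3, 2)), Mul(6, Add(Rational(1, 5), 6))) = Mul(Mul(-17, -6), Mul(6, Rational(31, 5))) = Mul(102, Rational(186, 5)) = Rational(18972, 5)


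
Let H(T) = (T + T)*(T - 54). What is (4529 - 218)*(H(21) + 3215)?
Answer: 7884819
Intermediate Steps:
H(T) = 2*T*(-54 + T) (H(T) = (2*T)*(-54 + T) = 2*T*(-54 + T))
(4529 - 218)*(H(21) + 3215) = (4529 - 218)*(2*21*(-54 + 21) + 3215) = 4311*(2*21*(-33) + 3215) = 4311*(-1386 + 3215) = 4311*1829 = 7884819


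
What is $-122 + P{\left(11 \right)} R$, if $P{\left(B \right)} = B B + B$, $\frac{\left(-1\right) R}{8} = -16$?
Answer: $16774$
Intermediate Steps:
$R = 128$ ($R = \left(-8\right) \left(-16\right) = 128$)
$P{\left(B \right)} = B + B^{2}$ ($P{\left(B \right)} = B^{2} + B = B + B^{2}$)
$-122 + P{\left(11 \right)} R = -122 + 11 \left(1 + 11\right) 128 = -122 + 11 \cdot 12 \cdot 128 = -122 + 132 \cdot 128 = -122 + 16896 = 16774$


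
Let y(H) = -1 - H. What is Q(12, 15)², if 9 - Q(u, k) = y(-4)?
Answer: 36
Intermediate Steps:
Q(u, k) = 6 (Q(u, k) = 9 - (-1 - 1*(-4)) = 9 - (-1 + 4) = 9 - 1*3 = 9 - 3 = 6)
Q(12, 15)² = 6² = 36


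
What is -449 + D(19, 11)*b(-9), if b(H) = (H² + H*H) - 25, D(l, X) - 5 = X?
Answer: 1743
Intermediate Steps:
D(l, X) = 5 + X
b(H) = -25 + 2*H² (b(H) = (H² + H²) - 25 = 2*H² - 25 = -25 + 2*H²)
-449 + D(19, 11)*b(-9) = -449 + (5 + 11)*(-25 + 2*(-9)²) = -449 + 16*(-25 + 2*81) = -449 + 16*(-25 + 162) = -449 + 16*137 = -449 + 2192 = 1743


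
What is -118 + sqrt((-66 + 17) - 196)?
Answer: -118 + 7*I*sqrt(5) ≈ -118.0 + 15.652*I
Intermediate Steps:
-118 + sqrt((-66 + 17) - 196) = -118 + sqrt(-49 - 196) = -118 + sqrt(-245) = -118 + 7*I*sqrt(5)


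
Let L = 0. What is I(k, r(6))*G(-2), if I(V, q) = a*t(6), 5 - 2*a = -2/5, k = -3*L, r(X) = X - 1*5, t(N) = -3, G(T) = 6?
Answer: -243/5 ≈ -48.600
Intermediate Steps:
r(X) = -5 + X (r(X) = X - 5 = -5 + X)
k = 0 (k = -3*0 = 0)
a = 27/10 (a = 5/2 - (-1)/5 = 5/2 - ½*(-⅖) = 5/2 + ⅕ = 27/10 ≈ 2.7000)
I(V, q) = -81/10 (I(V, q) = (27/10)*(-3) = -81/10)
I(k, r(6))*G(-2) = -81/10*6 = -243/5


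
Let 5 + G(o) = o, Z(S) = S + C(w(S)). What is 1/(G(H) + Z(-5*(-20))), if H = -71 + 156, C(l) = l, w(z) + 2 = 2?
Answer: 1/180 ≈ 0.0055556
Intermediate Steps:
w(z) = 0 (w(z) = -2 + 2 = 0)
Z(S) = S (Z(S) = S + 0 = S)
H = 85
G(o) = -5 + o
1/(G(H) + Z(-5*(-20))) = 1/((-5 + 85) - 5*(-20)) = 1/(80 + 100) = 1/180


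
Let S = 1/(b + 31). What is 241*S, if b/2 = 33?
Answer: 241/97 ≈ 2.4845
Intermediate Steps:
b = 66 (b = 2*33 = 66)
S = 1/97 (S = 1/(66 + 31) = 1/97 ≈ 0.010309)
241*S = 241*(1/97) = 241/97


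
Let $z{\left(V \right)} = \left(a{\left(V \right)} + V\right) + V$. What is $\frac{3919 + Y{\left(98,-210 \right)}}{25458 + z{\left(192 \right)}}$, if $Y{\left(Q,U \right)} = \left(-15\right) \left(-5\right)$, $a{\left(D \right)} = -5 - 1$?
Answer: $\frac{1997}{12918} \approx 0.15459$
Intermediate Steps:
$a{\left(D \right)} = -6$ ($a{\left(D \right)} = -5 - 1 = -6$)
$Y{\left(Q,U \right)} = 75$
$z{\left(V \right)} = -6 + 2 V$ ($z{\left(V \right)} = \left(-6 + V\right) + V = -6 + 2 V$)
$\frac{3919 + Y{\left(98,-210 \right)}}{25458 + z{\left(192 \right)}} = \frac{3919 + 75}{25458 + \left(-6 + 2 \cdot 192\right)} = \frac{3994}{25458 + \left(-6 + 384\right)} = \frac{3994}{25458 + 378} = \frac{3994}{25836} = 3994 \cdot \frac{1}{25836} = \frac{1997}{12918}$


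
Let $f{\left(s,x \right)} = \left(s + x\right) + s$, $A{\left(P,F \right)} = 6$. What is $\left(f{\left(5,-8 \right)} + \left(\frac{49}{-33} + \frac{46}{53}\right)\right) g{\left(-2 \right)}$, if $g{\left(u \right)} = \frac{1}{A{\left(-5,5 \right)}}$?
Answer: $\frac{2419}{10494} \approx 0.23051$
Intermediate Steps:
$g{\left(u \right)} = \frac{1}{6}$
$f{\left(s,x \right)} = x + 2 s$
$\left(f{\left(5,-8 \right)} + \left(\frac{49}{-33} + \frac{46}{53}\right)\right) g{\left(-2 \right)} = \left(\left(-8 + 2 \cdot 5\right) + \left(\frac{49}{-33} + \frac{46}{53}\right)\right) \frac{1}{6} = \left(\left(-8 + 10\right) + \left(49 \left(- \frac{1}{33}\right) + 46 \cdot \frac{1}{53}\right)\right) \frac{1}{6} = \left(2 + \left(- \frac{49}{33} + \frac{46}{53}\right)\right) \frac{1}{6} = \left(2 - \frac{1079}{1749}\right) \frac{1}{6} = \frac{2419}{1749} \cdot \frac{1}{6} = \frac{2419}{10494}$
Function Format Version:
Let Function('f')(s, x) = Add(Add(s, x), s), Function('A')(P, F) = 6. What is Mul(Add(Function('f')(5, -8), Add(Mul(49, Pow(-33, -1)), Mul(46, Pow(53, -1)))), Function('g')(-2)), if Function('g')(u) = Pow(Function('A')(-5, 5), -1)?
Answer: Rational(2419, 10494) ≈ 0.23051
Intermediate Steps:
Function('g')(u) = Rational(1, 6) (Function('g')(u) = Pow(6, -1) = Rational(1, 6))
Function('f')(s, x) = Add(x, Mul(2, s))
Mul(Add(Function('f')(5, -8), Add(Mul(49, Pow(-33, -1)), Mul(46, Pow(53, -1)))), Function('g')(-2)) = Mul(Add(Add(-8, Mul(2, 5)), Add(Mul(49, Pow(-33, -1)), Mul(46, Pow(53, -1)))), Rational(1, 6)) = Mul(Add(Add(-8, 10), Add(Mul(49, Rational(-1, 33)), Mul(46, Rational(1, 53)))), Rational(1, 6)) = Mul(Add(2, Add(Rational(-49, 33), Rational(46, 53))), Rational(1, 6)) = Mul(Add(2, Rational(-1079, 1749)), Rational(1, 6)) = Mul(Rational(2419, 1749), Rational(1, 6)) = Rational(2419, 10494)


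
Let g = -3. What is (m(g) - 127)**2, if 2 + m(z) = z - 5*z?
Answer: 13689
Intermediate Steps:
m(z) = -2 - 4*z (m(z) = -2 + (z - 5*z) = -2 - 4*z)
(m(g) - 127)**2 = ((-2 - 4*(-3)) - 127)**2 = ((-2 + 12) - 127)**2 = (10 - 127)**2 = (-117)**2 = 13689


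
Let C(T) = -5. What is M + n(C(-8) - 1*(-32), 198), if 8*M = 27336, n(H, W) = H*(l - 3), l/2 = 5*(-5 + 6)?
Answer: 3606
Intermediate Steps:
l = 10 (l = 2*(5*(-5 + 6)) = 2*(5*1) = 2*5 = 10)
n(H, W) = 7*H (n(H, W) = H*(10 - 3) = H*7 = 7*H)
M = 3417 (M = (⅛)*27336 = 3417)
M + n(C(-8) - 1*(-32), 198) = 3417 + 7*(-5 - 1*(-32)) = 3417 + 7*(-5 + 32) = 3417 + 7*27 = 3417 + 189 = 3606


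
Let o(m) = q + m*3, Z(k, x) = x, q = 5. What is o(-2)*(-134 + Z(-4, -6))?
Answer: 140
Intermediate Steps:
o(m) = 5 + 3*m (o(m) = 5 + m*3 = 5 + 3*m)
o(-2)*(-134 + Z(-4, -6)) = (5 + 3*(-2))*(-134 - 6) = (5 - 6)*(-140) = -1*(-140) = 140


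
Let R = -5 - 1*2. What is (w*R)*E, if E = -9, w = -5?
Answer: -315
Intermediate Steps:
R = -7 (R = -5 - 2 = -7)
(w*R)*E = -5*(-7)*(-9) = 35*(-9) = -315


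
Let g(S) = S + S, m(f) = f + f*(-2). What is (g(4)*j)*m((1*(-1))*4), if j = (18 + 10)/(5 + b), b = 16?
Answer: 128/3 ≈ 42.667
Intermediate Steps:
m(f) = -f (m(f) = f - 2*f = -f)
g(S) = 2*S
j = 4/3 (j = (18 + 10)/(5 + 16) = 28/21 = 28*(1/21) = 4/3 ≈ 1.3333)
(g(4)*j)*m((1*(-1))*4) = ((2*4)*(4/3))*(-1*(-1)*4) = (8*(4/3))*(-(-1)*4) = 32*(-1*(-4))/3 = (32/3)*4 = 128/3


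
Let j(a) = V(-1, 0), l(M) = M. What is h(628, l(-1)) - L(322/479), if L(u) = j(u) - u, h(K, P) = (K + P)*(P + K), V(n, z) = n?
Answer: 188309592/479 ≈ 3.9313e+5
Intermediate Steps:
j(a) = -1
h(K, P) = (K + P)**2 (h(K, P) = (K + P)*(K + P) = (K + P)**2)
L(u) = -1 - u
h(628, l(-1)) - L(322/479) = (628 - 1)**2 - (-1 - 322/479) = 627**2 - (-1 - 322/479) = 393129 - (-1 - 1*322/479) = 393129 - (-1 - 322/479) = 393129 - 1*(-801/479) = 393129 + 801/479 = 188309592/479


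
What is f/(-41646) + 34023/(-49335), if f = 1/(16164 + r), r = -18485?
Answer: -99656835851/144507247170 ≈ -0.68963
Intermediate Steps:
f = -1/2321 (f = 1/(16164 - 18485) = 1/(-2321) = -1/2321 ≈ -0.00043085)
f/(-41646) + 34023/(-49335) = -1/2321/(-41646) + 34023/(-49335) = -1/2321*(-1/41646) + 34023*(-1/49335) = 1/96660366 - 1031/1495 = -99656835851/144507247170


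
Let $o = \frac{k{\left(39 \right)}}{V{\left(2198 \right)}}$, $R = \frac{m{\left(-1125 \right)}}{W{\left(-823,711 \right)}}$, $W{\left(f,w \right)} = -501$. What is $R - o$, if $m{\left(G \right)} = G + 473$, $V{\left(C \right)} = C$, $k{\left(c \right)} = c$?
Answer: $\frac{1413557}{1101198} \approx 1.2837$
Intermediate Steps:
$m{\left(G \right)} = 473 + G$
$R = \frac{652}{501}$ ($R = \frac{473 - 1125}{-501} = \left(-652\right) \left(- \frac{1}{501}\right) = \frac{652}{501} \approx 1.3014$)
$o = \frac{39}{2198} \approx 0.017743$
$R - o = \frac{652}{501} - \frac{39}{2198} = \frac{1413557}{1101198}$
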